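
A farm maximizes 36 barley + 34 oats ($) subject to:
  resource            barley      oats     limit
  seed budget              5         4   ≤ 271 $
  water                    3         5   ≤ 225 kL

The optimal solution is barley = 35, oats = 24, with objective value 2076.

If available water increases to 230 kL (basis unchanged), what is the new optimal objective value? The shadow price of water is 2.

2086

Δb = 5, so new z* = 2076 + (2)·(5) = 2076 + 10 = 2086.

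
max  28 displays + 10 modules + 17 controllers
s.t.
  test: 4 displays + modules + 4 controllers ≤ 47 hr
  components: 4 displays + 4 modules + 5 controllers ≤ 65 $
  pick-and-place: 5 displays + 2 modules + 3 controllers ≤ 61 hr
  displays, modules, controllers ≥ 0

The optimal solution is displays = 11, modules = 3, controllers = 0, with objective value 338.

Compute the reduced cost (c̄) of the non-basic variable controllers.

-3

At the optimum: test uses 47 of 47 (binding); components uses 56 of 65 (slack = 9); pick-and-place uses 61 of 61 (binding).
Slack constraints have shadow price 0 (complementary slackness).
From A_Bᵀ y = c: 4·y_test + 5·y_pick-and-place = 28; 1·y_test + 2·y_pick-and-place = 10.
This yields shadow prices y_test = 2, y_pick-and-place = 4.
Reduced cost of controllers: c₃ − yᵀa₃ = 17 − (2·4 + 4·3) = 17 − 20 = -3.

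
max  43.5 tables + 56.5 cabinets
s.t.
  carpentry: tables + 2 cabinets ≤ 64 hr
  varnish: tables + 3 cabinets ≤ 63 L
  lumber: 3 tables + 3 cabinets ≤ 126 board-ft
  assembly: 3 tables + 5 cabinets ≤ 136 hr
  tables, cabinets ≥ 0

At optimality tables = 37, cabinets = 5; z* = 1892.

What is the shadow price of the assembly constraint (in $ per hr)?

6.5

At the optimum: carpentry uses 47 of 64 (slack = 17); varnish uses 52 of 63 (slack = 11); lumber uses 126 of 126 (binding); assembly uses 136 of 136 (binding).
By complementary slackness, y = 0 for the non-binding constraints.
From A_Bᵀ y = c: 3·y_lumber + 3·y_assembly = 43.5; 3·y_lumber + 5·y_assembly = 56.5.
Solving: y_lumber = 8, y_assembly = 6.5.
Shadow price of assembly = 6.5.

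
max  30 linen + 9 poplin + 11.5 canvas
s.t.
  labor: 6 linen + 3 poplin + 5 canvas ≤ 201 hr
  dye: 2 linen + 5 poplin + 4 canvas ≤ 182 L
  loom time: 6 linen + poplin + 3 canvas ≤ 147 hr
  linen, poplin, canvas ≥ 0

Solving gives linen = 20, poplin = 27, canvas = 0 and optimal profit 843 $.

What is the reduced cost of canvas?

At the optimum: labor uses 201 of 201 (binding); dye uses 175 of 182 (slack = 7); loom time uses 147 of 147 (binding).
By complementary slackness, y = 0 for the non-binding constraint.
Dual feasibility on the basic columns requires 6·y_labor + 6·y_loom time = 30, 3·y_labor + 1·y_loom time = 9.
This yields shadow prices y_labor = 2, y_loom time = 3.
Reduced cost of canvas: c₃ − yᵀa₃ = 11.5 − (2·5 + 3·3) = 11.5 − 19 = -7.5.

-7.5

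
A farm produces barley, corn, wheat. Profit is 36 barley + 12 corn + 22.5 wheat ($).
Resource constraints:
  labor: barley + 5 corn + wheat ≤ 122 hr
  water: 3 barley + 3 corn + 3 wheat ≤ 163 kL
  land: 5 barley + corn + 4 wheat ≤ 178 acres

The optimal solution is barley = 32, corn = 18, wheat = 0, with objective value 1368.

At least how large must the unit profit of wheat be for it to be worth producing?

29

At the optimum: labor uses 122 of 122 (binding); water uses 150 of 163 (slack = 13); land uses 178 of 178 (binding).
Since water is not tight, its dual is 0.
The binding rows give the dual system: 1·y_labor + 5·y_land = 36 and 5·y_labor + 1·y_land = 12.
Solving: y_labor = 1, y_land = 7.
wheat enters the basis when its profit ≥ yᵀa₃ = 1·1 + 7·4 = 29.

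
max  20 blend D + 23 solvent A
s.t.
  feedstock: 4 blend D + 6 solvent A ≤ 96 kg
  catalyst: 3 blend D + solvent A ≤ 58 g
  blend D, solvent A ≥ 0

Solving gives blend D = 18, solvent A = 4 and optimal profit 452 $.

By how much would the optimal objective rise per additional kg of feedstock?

Both feedstock and catalyst are binding at x*.
From A_Bᵀ y = c: 4·y_feedstock + 3·y_catalyst = 20; 6·y_feedstock + 1·y_catalyst = 23.
Solving: y_feedstock = 3.5, y_catalyst = 2.
Shadow price of feedstock = 3.5.

3.5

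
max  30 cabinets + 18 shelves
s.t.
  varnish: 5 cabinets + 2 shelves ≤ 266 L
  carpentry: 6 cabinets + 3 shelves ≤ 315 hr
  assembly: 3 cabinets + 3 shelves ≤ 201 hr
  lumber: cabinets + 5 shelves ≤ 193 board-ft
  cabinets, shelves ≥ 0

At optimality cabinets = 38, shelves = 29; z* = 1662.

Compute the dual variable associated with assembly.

Binding: carpentry and assembly. Non-binding: varnish (18 unused), lumber (10 unused).
Since varnish, lumber are not tight, their duals are 0.
The binding rows give the dual system: 6·y_carpentry + 3·y_assembly = 30 and 3·y_carpentry + 3·y_assembly = 18.
Solving: y_carpentry = 4, y_assembly = 2.
Shadow price of assembly = 2.

2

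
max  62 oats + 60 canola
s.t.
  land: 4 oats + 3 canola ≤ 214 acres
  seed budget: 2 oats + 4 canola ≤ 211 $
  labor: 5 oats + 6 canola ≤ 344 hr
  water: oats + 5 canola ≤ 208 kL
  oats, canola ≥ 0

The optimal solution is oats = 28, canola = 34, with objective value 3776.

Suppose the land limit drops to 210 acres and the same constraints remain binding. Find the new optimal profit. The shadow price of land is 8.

Δb = -4, so new z* = 3776 + (8)·(-4) = 3776 − 32 = 3744.

3744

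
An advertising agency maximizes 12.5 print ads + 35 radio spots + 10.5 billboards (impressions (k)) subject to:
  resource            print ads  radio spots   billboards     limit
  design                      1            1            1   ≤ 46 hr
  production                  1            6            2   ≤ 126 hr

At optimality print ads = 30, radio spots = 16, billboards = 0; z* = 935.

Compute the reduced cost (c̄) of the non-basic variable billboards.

-6.5

Both design and production are binding at x*.
Dual feasibility on the basic columns requires 1·y_design + 1·y_production = 12.5, 1·y_design + 6·y_production = 35.
→ y_design = 8 and y_production = 4.5.
Reduced cost of billboards: c₃ − yᵀa₃ = 10.5 − (8·1 + 4.5·2) = 10.5 − 17 = -6.5.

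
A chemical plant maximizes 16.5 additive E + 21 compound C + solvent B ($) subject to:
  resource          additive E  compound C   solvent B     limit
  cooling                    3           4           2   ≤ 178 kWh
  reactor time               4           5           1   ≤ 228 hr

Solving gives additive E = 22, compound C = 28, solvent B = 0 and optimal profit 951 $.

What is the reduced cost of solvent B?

-5

Check each constraint at x*: cooling 178/178 (tight); reactor time 228/228 (tight).
Dual feasibility on the basic columns requires 3·y_cooling + 4·y_reactor time = 16.5, 4·y_cooling + 5·y_reactor time = 21.
Solving: y_cooling = 1.5, y_reactor time = 3.
Reduced cost of solvent B: c₃ − yᵀa₃ = 1 − (1.5·2 + 3·1) = 1 − 6 = -5.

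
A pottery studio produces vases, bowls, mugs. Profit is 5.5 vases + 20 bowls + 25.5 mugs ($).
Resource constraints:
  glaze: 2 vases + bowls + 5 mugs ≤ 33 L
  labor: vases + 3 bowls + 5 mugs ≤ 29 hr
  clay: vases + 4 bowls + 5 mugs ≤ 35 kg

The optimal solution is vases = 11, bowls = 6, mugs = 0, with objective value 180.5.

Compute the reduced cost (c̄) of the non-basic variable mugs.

Binding: labor and clay. Non-binding: glaze (5 unused).
Since glaze is not tight, its dual is 0.
The binding rows give the dual system: 1·y_labor + 1·y_clay = 5.5 and 3·y_labor + 4·y_clay = 20.
→ y_labor = 2 and y_clay = 3.5.
Reduced cost of mugs: c₃ − yᵀa₃ = 25.5 − (2·5 + 3.5·5) = 25.5 − 27.5 = -2.

-2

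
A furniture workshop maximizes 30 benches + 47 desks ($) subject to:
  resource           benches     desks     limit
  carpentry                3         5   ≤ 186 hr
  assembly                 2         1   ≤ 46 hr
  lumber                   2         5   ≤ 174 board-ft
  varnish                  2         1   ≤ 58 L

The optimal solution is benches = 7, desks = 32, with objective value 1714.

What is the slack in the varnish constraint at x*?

varnish used = 2·7 + 1·32 = 46; slack = 58 − 46 = 12.

12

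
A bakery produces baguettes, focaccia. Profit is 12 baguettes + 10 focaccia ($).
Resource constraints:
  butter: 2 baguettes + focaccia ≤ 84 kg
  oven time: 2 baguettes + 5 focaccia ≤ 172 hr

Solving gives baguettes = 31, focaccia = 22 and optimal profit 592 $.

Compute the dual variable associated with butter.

At the optimum: butter uses 84 of 84 (binding); oven time uses 172 of 172 (binding).
From A_Bᵀ y = c: 2·y_butter + 2·y_oven time = 12; 1·y_butter + 5·y_oven time = 10.
Solving: y_butter = 5, y_oven time = 1.
Shadow price of butter = 5.

5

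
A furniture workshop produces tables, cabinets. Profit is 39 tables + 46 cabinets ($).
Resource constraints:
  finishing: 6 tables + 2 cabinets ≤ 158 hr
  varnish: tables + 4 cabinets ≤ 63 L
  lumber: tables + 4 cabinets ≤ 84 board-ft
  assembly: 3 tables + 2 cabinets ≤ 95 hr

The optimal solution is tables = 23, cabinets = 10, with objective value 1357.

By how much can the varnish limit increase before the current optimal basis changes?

Binding constraints: finishing, varnish. The basis is B = [[6,2],[1,4]] with det 22.
Per unit increase in varnish, x* moves by d = (-0.0909, 0.2727).
The basis stays optimal until lumber becomes binding; allowable increase = 21 L.

21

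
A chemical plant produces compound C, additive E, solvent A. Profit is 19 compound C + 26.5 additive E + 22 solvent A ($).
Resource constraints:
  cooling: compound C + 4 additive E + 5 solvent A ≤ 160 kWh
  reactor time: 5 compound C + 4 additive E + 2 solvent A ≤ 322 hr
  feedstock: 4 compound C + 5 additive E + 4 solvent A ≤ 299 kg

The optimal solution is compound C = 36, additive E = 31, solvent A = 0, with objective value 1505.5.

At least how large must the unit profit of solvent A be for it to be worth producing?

Binding: cooling and feedstock. Non-binding: reactor time (18 unused).
Since reactor time is not tight, its dual is 0.
From A_Bᵀ y = c: 1·y_cooling + 4·y_feedstock = 19; 4·y_cooling + 5·y_feedstock = 26.5.
→ y_cooling = 1 and y_feedstock = 4.5.
solvent A enters the basis when its profit ≥ yᵀa₃ = 1·5 + 4.5·4 = 23.

23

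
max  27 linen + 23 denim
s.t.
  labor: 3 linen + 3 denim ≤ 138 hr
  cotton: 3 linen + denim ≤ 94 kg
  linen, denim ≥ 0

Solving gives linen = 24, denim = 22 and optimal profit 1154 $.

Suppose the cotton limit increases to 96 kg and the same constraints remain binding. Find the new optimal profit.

Both labor and cotton are binding at x*.
Dual feasibility on the basic columns requires 3·y_labor + 3·y_cotton = 27, 3·y_labor + 1·y_cotton = 23.
This yields shadow prices y_labor = 7, y_cotton = 2.
Δz = y_cotton·Δb = 2 × (2) = 4, so new z* = 1154 + 4 = 1158.

1158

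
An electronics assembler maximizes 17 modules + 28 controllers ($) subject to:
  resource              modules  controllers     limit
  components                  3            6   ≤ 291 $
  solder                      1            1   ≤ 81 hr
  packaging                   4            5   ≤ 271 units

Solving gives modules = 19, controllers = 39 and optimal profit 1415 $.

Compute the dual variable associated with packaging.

Binding: components and packaging. Non-binding: solder (23 unused).
Since solder is not tight, its dual is 0.
From A_Bᵀ y = c: 3·y_components + 4·y_packaging = 17; 6·y_components + 5·y_packaging = 28.
This yields shadow prices y_components = 3, y_packaging = 2.
Shadow price of packaging = 2.

2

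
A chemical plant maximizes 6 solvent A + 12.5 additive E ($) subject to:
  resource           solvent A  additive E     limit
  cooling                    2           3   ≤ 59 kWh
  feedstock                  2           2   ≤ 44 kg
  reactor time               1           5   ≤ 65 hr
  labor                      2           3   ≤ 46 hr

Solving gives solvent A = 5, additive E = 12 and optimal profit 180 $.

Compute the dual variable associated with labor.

2.5

At the optimum: cooling uses 46 of 59 (slack = 13); feedstock uses 34 of 44 (slack = 10); reactor time uses 65 of 65 (binding); labor uses 46 of 46 (binding).
Slack constraints have shadow price 0 (complementary slackness).
Dual feasibility on the basic columns requires 1·y_reactor time + 2·y_labor = 6, 5·y_reactor time + 3·y_labor = 12.5.
This yields shadow prices y_reactor time = 1, y_labor = 2.5.
Shadow price of labor = 2.5.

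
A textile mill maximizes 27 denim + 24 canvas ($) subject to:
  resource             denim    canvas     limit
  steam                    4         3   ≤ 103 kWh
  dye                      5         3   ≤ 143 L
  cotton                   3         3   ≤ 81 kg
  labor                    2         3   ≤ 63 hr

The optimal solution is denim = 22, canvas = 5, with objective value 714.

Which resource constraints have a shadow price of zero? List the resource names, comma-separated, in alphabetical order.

steam: 103/103 (binding)
dye: 125/143 (slack 18)
cotton: 81/81 (binding)
labor: 59/63 (slack 4)
By complementary slackness, a constraint with positive slack has shadow price 0 → dye, labor.

dye, labor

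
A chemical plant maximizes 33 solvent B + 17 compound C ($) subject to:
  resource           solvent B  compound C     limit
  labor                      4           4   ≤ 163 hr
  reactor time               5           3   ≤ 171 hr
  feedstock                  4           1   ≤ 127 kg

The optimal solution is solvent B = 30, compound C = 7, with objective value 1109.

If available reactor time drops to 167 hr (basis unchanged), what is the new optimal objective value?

1089

Binding: reactor time and feedstock. Non-binding: labor (15 unused).
Since labor is not tight, its dual is 0.
The binding rows give the dual system: 5·y_reactor time + 4·y_feedstock = 33 and 3·y_reactor time + 1·y_feedstock = 17.
Solving: y_reactor time = 5, y_feedstock = 2.
Δz = y_reactor time·Δb = 5 × (-4) = -20, so new z* = 1109 − 20 = 1089.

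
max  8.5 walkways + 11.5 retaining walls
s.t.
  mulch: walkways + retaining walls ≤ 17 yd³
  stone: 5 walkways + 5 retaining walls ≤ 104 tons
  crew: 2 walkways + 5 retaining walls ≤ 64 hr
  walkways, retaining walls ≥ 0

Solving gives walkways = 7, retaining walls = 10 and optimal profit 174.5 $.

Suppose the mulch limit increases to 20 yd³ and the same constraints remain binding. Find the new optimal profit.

Binding: mulch and crew. Non-binding: stone (19 unused).
Since stone is not tight, its dual is 0.
From A_Bᵀ y = c: 1·y_mulch + 2·y_crew = 8.5; 1·y_mulch + 5·y_crew = 11.5.
→ y_mulch = 6.5 and y_crew = 1.
Δz = y_mulch·Δb = 6.5 × (3) = 19.5, so new z* = 174.5 + 19.5 = 194.

194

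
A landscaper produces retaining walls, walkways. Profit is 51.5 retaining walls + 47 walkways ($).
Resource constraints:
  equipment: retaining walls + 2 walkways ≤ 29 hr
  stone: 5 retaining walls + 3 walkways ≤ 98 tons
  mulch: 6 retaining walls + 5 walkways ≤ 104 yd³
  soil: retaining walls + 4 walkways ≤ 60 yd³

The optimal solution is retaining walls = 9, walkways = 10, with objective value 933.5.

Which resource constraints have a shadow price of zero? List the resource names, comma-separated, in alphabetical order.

equipment: 29/29 (binding)
stone: 75/98 (slack 23)
mulch: 104/104 (binding)
soil: 49/60 (slack 11)
By complementary slackness, a constraint with positive slack has shadow price 0 → soil, stone.

soil, stone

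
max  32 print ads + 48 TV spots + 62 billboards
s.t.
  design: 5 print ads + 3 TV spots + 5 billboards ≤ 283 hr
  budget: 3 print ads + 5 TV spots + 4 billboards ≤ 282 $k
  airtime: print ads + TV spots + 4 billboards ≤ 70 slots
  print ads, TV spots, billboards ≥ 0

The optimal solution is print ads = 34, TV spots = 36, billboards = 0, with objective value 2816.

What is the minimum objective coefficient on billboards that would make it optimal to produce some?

At the optimum: design uses 278 of 283 (slack = 5); budget uses 282 of 282 (binding); airtime uses 70 of 70 (binding).
Slack constraints have shadow price 0 (complementary slackness).
From A_Bᵀ y = c: 3·y_budget + 1·y_airtime = 32; 5·y_budget + 1·y_airtime = 48.
This yields shadow prices y_budget = 8, y_airtime = 8.
billboards enters the basis when its profit ≥ yᵀa₃ = 8·4 + 8·4 = 64.

64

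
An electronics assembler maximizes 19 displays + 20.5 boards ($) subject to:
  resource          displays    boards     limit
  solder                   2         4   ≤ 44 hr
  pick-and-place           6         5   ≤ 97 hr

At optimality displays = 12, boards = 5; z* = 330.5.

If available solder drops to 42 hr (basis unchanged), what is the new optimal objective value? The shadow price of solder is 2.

326.5

Δb = -2, so new z* = 330.5 + (2)·(-2) = 330.5 − 4 = 326.5.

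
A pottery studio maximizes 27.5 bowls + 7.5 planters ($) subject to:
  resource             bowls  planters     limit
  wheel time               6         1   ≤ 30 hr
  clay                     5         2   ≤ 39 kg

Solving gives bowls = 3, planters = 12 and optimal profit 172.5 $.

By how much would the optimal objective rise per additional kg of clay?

2.5

Check each constraint at x*: wheel time 30/30 (tight); clay 39/39 (tight).
The binding rows give the dual system: 6·y_wheel time + 5·y_clay = 27.5 and 1·y_wheel time + 2·y_clay = 7.5.
Solving: y_wheel time = 2.5, y_clay = 2.5.
Shadow price of clay = 2.5.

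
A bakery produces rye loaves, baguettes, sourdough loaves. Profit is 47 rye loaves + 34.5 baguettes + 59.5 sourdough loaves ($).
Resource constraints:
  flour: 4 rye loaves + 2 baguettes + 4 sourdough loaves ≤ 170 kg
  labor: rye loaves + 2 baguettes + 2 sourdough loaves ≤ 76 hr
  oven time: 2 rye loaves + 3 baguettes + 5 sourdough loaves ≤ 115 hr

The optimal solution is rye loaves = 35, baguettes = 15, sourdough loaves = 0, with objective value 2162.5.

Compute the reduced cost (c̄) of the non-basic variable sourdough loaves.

Check each constraint at x*: flour 170/170 (tight); labor 65/76 (slack 11); oven time 115/115 (tight).
Slack constraints have shadow price 0 (complementary slackness).
The binding rows give the dual system: 4·y_flour + 2·y_oven time = 47 and 2·y_flour + 3·y_oven time = 34.5.
→ y_flour = 9 and y_oven time = 5.5.
Reduced cost of sourdough loaves: c₃ − yᵀa₃ = 59.5 − (9·4 + 5.5·5) = 59.5 − 63.5 = -4.

-4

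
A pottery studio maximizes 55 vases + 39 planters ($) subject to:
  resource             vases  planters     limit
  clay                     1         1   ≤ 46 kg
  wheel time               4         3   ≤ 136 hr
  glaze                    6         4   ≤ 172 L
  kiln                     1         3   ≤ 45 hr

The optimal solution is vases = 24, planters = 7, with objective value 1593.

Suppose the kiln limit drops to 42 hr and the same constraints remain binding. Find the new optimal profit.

1590

Binding: glaze and kiln. Non-binding: clay (15 unused), wheel time (19 unused).
Since clay, wheel time are not tight, their duals are 0.
From A_Bᵀ y = c: 6·y_glaze + 1·y_kiln = 55; 4·y_glaze + 3·y_kiln = 39.
Solving: y_glaze = 9, y_kiln = 1.
Δz = y_kiln·Δb = 1 × (-3) = -3, so new z* = 1593 − 3 = 1590.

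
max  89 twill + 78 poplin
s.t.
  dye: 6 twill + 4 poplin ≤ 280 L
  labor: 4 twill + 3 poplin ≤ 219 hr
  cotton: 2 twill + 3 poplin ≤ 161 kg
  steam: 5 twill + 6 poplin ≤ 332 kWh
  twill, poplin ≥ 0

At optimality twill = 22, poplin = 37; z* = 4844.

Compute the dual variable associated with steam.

7

At the optimum: dye uses 280 of 280 (binding); labor uses 199 of 219 (slack = 20); cotton uses 155 of 161 (slack = 6); steam uses 332 of 332 (binding).
Since labor, cotton are not tight, their duals are 0.
The binding rows give the dual system: 6·y_dye + 5·y_steam = 89 and 4·y_dye + 6·y_steam = 78.
This yields shadow prices y_dye = 9, y_steam = 7.
Shadow price of steam = 7.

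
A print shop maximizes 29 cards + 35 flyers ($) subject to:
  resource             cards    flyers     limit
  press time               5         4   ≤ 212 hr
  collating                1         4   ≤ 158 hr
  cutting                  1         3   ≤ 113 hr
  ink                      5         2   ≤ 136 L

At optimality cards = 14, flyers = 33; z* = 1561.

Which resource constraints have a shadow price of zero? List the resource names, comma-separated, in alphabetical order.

press time: 202/212 (slack 10)
collating: 146/158 (slack 12)
cutting: 113/113 (binding)
ink: 136/136 (binding)
By complementary slackness, a constraint with positive slack has shadow price 0 → collating, press time.

collating, press time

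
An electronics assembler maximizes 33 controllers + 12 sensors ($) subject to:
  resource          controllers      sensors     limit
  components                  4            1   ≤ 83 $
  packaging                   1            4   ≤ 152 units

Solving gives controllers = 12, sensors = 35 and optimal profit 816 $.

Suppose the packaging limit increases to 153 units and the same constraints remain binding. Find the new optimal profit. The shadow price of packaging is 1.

817

Δb = 1, so new z* = 816 + (1)·(1) = 816 + 1 = 817.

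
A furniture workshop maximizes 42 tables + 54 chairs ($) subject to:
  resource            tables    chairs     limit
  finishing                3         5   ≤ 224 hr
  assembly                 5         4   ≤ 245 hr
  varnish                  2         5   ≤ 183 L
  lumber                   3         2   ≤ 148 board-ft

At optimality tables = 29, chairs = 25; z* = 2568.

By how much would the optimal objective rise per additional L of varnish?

Binding: assembly and varnish. Non-binding: finishing (12 unused), lumber (11 unused).
Since finishing, lumber are not tight, their duals are 0.
The binding rows give the dual system: 5·y_assembly + 2·y_varnish = 42 and 4·y_assembly + 5·y_varnish = 54.
→ y_assembly = 6 and y_varnish = 6.
Shadow price of varnish = 6.

6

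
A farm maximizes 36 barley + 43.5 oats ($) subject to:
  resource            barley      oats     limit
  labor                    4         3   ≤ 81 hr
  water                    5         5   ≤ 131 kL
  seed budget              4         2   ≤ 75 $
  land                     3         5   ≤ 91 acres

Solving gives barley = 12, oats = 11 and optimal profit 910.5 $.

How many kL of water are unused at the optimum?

16

water used = 5·12 + 5·11 = 115; slack = 131 − 115 = 16.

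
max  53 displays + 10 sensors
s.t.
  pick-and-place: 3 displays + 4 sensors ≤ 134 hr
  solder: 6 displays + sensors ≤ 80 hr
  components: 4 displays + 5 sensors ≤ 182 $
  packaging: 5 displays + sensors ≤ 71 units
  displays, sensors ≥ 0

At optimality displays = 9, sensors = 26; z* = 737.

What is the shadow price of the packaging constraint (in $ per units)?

Check each constraint at x*: pick-and-place 131/134 (slack 3); solder 80/80 (tight); components 166/182 (slack 16); packaging 71/71 (tight).
By complementary slackness, y = 0 for the non-binding constraints.
The binding rows give the dual system: 6·y_solder + 5·y_packaging = 53 and 1·y_solder + 1·y_packaging = 10.
This yields shadow prices y_solder = 3, y_packaging = 7.
Shadow price of packaging = 7.

7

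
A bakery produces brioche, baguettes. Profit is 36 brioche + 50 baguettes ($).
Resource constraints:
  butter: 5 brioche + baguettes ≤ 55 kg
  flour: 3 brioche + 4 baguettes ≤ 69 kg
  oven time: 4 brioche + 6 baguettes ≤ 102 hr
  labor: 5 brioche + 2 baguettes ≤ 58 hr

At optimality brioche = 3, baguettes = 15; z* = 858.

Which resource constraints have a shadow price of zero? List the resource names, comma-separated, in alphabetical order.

butter: 30/55 (slack 25)
flour: 69/69 (binding)
oven time: 102/102 (binding)
labor: 45/58 (slack 13)
By complementary slackness, a constraint with positive slack has shadow price 0 → butter, labor.

butter, labor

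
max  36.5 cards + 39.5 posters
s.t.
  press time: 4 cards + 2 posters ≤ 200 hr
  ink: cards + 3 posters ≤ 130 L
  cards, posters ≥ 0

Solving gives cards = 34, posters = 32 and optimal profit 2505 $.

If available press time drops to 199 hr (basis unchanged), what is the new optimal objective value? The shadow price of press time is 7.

Δb = -1, so new z* = 2505 + (7)·(-1) = 2505 − 7 = 2498.

2498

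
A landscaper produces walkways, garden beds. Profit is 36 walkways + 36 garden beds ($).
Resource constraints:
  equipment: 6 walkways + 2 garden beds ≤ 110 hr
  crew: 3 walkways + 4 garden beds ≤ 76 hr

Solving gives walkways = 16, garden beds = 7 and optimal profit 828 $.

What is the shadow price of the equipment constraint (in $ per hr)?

Both equipment and crew are binding at x*.
Dual feasibility on the basic columns requires 6·y_equipment + 3·y_crew = 36, 2·y_equipment + 4·y_crew = 36.
→ y_equipment = 2 and y_crew = 8.
Shadow price of equipment = 2.

2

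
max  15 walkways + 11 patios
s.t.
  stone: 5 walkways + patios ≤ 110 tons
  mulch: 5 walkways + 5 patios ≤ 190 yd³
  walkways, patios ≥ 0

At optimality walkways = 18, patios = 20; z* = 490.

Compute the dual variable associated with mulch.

At the optimum: stone uses 110 of 110 (binding); mulch uses 190 of 190 (binding).
The binding rows give the dual system: 5·y_stone + 5·y_mulch = 15 and 1·y_stone + 5·y_mulch = 11.
→ y_stone = 1 and y_mulch = 2.
Shadow price of mulch = 2.

2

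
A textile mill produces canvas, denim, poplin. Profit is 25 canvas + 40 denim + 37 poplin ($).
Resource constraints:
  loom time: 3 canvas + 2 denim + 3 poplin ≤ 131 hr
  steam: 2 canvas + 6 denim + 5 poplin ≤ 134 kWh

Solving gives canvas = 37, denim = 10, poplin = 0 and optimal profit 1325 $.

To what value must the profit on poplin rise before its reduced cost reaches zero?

Check each constraint at x*: loom time 131/131 (tight); steam 134/134 (tight).
From A_Bᵀ y = c: 3·y_loom time + 2·y_steam = 25; 2·y_loom time + 6·y_steam = 40.
This yields shadow prices y_loom time = 5, y_steam = 5.
poplin enters the basis when its profit ≥ yᵀa₃ = 5·3 + 5·5 = 40.

40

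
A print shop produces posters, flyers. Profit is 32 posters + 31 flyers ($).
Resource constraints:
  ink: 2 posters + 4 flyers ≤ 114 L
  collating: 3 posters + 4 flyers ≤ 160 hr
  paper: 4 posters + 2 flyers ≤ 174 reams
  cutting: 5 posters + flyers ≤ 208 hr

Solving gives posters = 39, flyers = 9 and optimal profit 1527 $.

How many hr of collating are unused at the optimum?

7

collating used = 3·39 + 4·9 = 153; slack = 160 − 153 = 7.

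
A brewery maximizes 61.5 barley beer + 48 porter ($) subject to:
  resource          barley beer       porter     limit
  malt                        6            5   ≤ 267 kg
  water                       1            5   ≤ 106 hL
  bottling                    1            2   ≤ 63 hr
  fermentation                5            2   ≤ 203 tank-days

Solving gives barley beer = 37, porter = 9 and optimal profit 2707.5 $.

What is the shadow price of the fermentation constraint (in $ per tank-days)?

1.5

At the optimum: malt uses 267 of 267 (binding); water uses 82 of 106 (slack = 24); bottling uses 55 of 63 (slack = 8); fermentation uses 203 of 203 (binding).
Slack constraints have shadow price 0 (complementary slackness).
From A_Bᵀ y = c: 6·y_malt + 5·y_fermentation = 61.5; 5·y_malt + 2·y_fermentation = 48.
Solving: y_malt = 9, y_fermentation = 1.5.
Shadow price of fermentation = 1.5.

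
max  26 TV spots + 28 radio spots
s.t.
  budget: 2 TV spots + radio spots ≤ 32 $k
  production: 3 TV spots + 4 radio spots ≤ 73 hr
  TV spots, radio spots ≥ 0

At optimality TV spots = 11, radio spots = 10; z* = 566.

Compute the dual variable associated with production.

6

Check each constraint at x*: budget 32/32 (tight); production 73/73 (tight).
From A_Bᵀ y = c: 2·y_budget + 3·y_production = 26; 1·y_budget + 4·y_production = 28.
This yields shadow prices y_budget = 4, y_production = 6.
Shadow price of production = 6.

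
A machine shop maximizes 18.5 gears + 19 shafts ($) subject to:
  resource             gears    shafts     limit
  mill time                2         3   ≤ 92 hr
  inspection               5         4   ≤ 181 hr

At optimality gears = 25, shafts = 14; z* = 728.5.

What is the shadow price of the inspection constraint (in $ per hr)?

Check each constraint at x*: mill time 92/92 (tight); inspection 181/181 (tight).
From A_Bᵀ y = c: 2·y_mill time + 5·y_inspection = 18.5; 3·y_mill time + 4·y_inspection = 19.
→ y_mill time = 3 and y_inspection = 2.5.
Shadow price of inspection = 2.5.

2.5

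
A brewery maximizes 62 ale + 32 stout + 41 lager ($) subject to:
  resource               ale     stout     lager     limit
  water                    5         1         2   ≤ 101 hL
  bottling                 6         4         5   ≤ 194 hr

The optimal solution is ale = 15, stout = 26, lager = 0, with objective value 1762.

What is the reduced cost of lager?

At the optimum: water uses 101 of 101 (binding); bottling uses 194 of 194 (binding).
Dual feasibility on the basic columns requires 5·y_water + 6·y_bottling = 62, 1·y_water + 4·y_bottling = 32.
This yields shadow prices y_water = 4, y_bottling = 7.
Reduced cost of lager: c₃ − yᵀa₃ = 41 − (4·2 + 7·5) = 41 − 43 = -2.

-2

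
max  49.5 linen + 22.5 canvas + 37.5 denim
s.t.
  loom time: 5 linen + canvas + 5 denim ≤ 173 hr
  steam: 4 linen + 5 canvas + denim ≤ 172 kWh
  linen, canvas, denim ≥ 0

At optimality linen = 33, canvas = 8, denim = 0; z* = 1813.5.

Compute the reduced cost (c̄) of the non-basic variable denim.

-3

Check each constraint at x*: loom time 173/173 (tight); steam 172/172 (tight).
The binding rows give the dual system: 5·y_loom time + 4·y_steam = 49.5 and 1·y_loom time + 5·y_steam = 22.5.
→ y_loom time = 7.5 and y_steam = 3.
Reduced cost of denim: c₃ − yᵀa₃ = 37.5 − (7.5·5 + 3·1) = 37.5 − 40.5 = -3.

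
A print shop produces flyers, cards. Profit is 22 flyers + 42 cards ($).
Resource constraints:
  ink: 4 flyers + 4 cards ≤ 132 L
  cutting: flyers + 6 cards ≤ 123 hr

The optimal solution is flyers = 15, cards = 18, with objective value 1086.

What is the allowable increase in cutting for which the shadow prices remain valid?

75

Binding constraints: ink, cutting. The basis is B = [[4,4],[1,6]] with det 20.
Per unit increase in cutting, x* moves by d = (-0.2, 0.2).
The basis stays optimal until flyers reaches 0; allowable increase = 75 hr.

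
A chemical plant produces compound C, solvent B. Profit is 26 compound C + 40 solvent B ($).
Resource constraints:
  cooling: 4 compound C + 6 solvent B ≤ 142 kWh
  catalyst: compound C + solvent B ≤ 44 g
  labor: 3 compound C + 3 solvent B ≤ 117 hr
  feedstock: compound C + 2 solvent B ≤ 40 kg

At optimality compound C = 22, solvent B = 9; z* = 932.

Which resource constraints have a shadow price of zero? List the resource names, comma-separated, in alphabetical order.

cooling: 142/142 (binding)
catalyst: 31/44 (slack 13)
labor: 93/117 (slack 24)
feedstock: 40/40 (binding)
By complementary slackness, a constraint with positive slack has shadow price 0 → catalyst, labor.

catalyst, labor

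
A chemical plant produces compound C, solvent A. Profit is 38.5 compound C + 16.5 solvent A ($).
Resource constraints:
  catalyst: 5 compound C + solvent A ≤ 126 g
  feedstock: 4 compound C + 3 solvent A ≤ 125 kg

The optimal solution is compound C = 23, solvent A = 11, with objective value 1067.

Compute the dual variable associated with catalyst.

At the optimum: catalyst uses 126 of 126 (binding); feedstock uses 125 of 125 (binding).
Dual feasibility on the basic columns requires 5·y_catalyst + 4·y_feedstock = 38.5, 1·y_catalyst + 3·y_feedstock = 16.5.
This yields shadow prices y_catalyst = 4.5, y_feedstock = 4.
Shadow price of catalyst = 4.5.

4.5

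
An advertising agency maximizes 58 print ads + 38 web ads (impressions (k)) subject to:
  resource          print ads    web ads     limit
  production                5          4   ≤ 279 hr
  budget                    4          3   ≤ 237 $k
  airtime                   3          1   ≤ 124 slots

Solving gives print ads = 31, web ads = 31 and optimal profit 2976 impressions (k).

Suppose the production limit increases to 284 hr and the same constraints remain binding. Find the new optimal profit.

At the optimum: production uses 279 of 279 (binding); budget uses 217 of 237 (slack = 20); airtime uses 124 of 124 (binding).
By complementary slackness, y = 0 for the non-binding constraint.
From A_Bᵀ y = c: 5·y_production + 3·y_airtime = 58; 4·y_production + 1·y_airtime = 38.
This yields shadow prices y_production = 8, y_airtime = 6.
Δz = y_production·Δb = 8 × (5) = 40, so new z* = 2976 + 40 = 3016.

3016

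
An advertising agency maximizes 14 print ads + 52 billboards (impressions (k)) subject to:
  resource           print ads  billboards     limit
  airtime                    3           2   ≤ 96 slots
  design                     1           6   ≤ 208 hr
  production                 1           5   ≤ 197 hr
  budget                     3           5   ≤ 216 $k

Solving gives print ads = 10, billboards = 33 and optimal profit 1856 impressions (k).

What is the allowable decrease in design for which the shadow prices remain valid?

176

Binding constraints: airtime, design. The basis is B = [[3,2],[1,6]] with det 16.
Per unit decrease in design, x* moves by d = (0.125, -0.1875).
The basis stays optimal until billboards reaches 0; allowable decrease = 176 hr.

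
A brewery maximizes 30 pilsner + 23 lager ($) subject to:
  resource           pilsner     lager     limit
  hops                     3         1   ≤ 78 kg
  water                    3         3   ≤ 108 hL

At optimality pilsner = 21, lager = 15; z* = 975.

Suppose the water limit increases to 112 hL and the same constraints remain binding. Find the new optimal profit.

Check each constraint at x*: hops 78/78 (tight); water 108/108 (tight).
From A_Bᵀ y = c: 3·y_hops + 3·y_water = 30; 1·y_hops + 3·y_water = 23.
→ y_hops = 3.5 and y_water = 6.5.
Δz = y_water·Δb = 6.5 × (4) = 26, so new z* = 975 + 26 = 1001.

1001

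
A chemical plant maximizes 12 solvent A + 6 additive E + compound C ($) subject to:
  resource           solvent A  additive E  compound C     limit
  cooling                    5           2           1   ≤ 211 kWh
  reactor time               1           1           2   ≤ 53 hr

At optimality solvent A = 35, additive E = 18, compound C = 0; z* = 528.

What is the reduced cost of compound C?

-5

Both cooling and reactor time are binding at x*.
Dual feasibility on the basic columns requires 5·y_cooling + 1·y_reactor time = 12, 2·y_cooling + 1·y_reactor time = 6.
→ y_cooling = 2 and y_reactor time = 2.
Reduced cost of compound C: c₃ − yᵀa₃ = 1 − (2·1 + 2·2) = 1 − 6 = -5.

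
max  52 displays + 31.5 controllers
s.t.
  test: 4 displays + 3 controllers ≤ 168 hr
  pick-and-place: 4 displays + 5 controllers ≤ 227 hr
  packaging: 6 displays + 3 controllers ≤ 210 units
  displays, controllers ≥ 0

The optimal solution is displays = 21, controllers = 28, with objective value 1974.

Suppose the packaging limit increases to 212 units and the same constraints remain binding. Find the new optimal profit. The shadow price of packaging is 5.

1984

Δb = 2, so new z* = 1974 + (5)·(2) = 1974 + 10 = 1984.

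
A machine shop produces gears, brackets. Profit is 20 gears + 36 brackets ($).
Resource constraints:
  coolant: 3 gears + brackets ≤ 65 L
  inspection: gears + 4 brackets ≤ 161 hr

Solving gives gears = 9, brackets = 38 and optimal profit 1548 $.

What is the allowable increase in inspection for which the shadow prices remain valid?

99

Binding constraints: coolant, inspection. The basis is B = [[3,1],[1,4]] with det 11.
Per unit increase in inspection, x* moves by d = (-0.0909, 0.2727).
The basis stays optimal until gears reaches 0; allowable increase = 99 hr.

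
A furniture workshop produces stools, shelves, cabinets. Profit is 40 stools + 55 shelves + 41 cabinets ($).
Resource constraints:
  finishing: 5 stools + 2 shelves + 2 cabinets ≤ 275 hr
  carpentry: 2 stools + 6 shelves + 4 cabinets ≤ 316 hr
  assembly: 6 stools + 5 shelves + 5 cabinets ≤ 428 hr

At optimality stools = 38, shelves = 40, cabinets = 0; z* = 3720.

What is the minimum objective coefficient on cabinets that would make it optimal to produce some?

45

Check each constraint at x*: finishing 270/275 (slack 5); carpentry 316/316 (tight); assembly 428/428 (tight).
Since finishing is not tight, its dual is 0.
From A_Bᵀ y = c: 2·y_carpentry + 6·y_assembly = 40; 6·y_carpentry + 5·y_assembly = 55.
→ y_carpentry = 5 and y_assembly = 5.
cabinets enters the basis when its profit ≥ yᵀa₃ = 5·4 + 5·5 = 45.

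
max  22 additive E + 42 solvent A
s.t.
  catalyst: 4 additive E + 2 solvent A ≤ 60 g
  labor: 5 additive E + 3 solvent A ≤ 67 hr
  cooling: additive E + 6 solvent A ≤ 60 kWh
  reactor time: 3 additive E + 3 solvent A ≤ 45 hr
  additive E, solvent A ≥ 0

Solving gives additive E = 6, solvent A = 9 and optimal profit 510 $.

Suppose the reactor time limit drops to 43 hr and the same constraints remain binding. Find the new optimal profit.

498

At the optimum: catalyst uses 42 of 60 (slack = 18); labor uses 57 of 67 (slack = 10); cooling uses 60 of 60 (binding); reactor time uses 45 of 45 (binding).
Since catalyst, labor are not tight, their duals are 0.
The binding rows give the dual system: 1·y_cooling + 3·y_reactor time = 22 and 6·y_cooling + 3·y_reactor time = 42.
→ y_cooling = 4 and y_reactor time = 6.
Δz = y_reactor time·Δb = 6 × (-2) = -12, so new z* = 510 − 12 = 498.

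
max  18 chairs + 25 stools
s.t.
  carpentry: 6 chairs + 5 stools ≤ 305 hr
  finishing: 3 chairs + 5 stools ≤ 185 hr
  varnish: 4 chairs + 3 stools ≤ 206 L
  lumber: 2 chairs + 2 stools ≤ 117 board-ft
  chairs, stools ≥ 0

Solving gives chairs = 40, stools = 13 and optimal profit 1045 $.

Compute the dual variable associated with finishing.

4

Binding: carpentry and finishing. Non-binding: varnish (7 unused), lumber (11 unused).
By complementary slackness, y = 0 for the non-binding constraints.
From A_Bᵀ y = c: 6·y_carpentry + 3·y_finishing = 18; 5·y_carpentry + 5·y_finishing = 25.
→ y_carpentry = 1 and y_finishing = 4.
Shadow price of finishing = 4.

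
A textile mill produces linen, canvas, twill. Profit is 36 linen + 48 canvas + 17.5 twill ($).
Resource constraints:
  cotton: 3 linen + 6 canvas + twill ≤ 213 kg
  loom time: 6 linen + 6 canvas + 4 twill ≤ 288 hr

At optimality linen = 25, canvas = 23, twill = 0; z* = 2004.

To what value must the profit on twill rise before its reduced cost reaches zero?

Both cotton and loom time are binding at x*.
From A_Bᵀ y = c: 3·y_cotton + 6·y_loom time = 36; 6·y_cotton + 6·y_loom time = 48.
Solving: y_cotton = 4, y_loom time = 4.
twill enters the basis when its profit ≥ yᵀa₃ = 4·1 + 4·4 = 20.

20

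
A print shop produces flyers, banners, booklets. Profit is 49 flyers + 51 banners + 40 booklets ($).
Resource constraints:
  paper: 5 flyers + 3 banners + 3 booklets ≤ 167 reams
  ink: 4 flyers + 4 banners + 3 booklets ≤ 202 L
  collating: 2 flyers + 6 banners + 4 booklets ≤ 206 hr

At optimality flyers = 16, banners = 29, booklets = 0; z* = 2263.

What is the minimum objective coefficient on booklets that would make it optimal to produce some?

42

Binding: paper and collating. Non-binding: ink (22 unused).
Slack constraints have shadow price 0 (complementary slackness).
Dual feasibility on the basic columns requires 5·y_paper + 2·y_collating = 49, 3·y_paper + 6·y_collating = 51.
This yields shadow prices y_paper = 8, y_collating = 4.5.
booklets enters the basis when its profit ≥ yᵀa₃ = 8·3 + 4.5·4 = 42.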